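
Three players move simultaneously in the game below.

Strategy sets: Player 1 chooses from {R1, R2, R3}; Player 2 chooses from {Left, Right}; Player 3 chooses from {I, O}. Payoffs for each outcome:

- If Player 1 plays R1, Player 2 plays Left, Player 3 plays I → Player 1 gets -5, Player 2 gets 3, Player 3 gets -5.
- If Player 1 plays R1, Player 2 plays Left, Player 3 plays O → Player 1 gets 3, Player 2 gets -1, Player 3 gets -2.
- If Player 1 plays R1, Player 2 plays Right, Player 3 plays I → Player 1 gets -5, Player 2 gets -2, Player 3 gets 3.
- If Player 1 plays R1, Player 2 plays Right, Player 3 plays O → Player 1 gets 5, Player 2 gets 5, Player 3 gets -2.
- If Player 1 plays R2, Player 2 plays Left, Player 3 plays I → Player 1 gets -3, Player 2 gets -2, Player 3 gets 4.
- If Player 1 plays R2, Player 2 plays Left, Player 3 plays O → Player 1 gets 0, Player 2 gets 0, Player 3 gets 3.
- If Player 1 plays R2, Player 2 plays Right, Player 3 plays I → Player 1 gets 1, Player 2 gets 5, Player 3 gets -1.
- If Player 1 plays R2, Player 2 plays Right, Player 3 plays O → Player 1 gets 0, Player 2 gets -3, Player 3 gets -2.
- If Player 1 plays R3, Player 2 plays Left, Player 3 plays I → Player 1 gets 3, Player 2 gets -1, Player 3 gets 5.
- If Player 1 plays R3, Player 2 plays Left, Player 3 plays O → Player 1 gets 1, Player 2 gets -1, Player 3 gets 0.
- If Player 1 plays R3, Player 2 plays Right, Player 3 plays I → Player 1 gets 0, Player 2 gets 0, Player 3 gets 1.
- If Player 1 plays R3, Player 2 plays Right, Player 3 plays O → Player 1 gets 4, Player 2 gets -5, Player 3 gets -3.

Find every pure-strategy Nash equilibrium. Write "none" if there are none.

(R1, Left, I): Player 1 can switch to R2 (-5 → -3). Not NE.
(R1, Left, O): Player 2 can switch to Right (-1 → 5). Not NE.
(R1, Right, I): Player 1 can switch to R2 (-5 → 1). Not NE.
(R1, Right, O): Player 3 can switch to I (-2 → 3). Not NE.
(R2, Left, I): Player 1 can switch to R3 (-3 → 3). Not NE.
(R2, Left, O): Player 1 can switch to R1 (0 → 3). Not NE.
(R2, Right, I): Player 1 gets 1, best alternative 0; Player 2 gets 5, best alternative -2; Player 3 gets -1, best alternative -2. No profitable deviation — NE.
(R2, Right, O): Player 1 can switch to R1 (0 → 5). Not NE.
(R3, Left, I): Player 2 can switch to Right (-1 → 0). Not NE.
(The remaining 3 profiles each have a profitable deviation by the same check.)

Pure NE: (R2, Right, I)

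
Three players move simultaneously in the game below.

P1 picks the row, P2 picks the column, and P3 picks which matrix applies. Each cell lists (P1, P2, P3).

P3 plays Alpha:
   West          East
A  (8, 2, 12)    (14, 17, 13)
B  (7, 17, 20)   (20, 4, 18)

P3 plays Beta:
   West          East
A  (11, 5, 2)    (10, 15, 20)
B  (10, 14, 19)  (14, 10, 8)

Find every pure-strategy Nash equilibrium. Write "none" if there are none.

none

For each player, find the best response to each opponent profile; mutual best responses are the pure NE.
P1 against (West, Alpha): payoffs 8, 7 → best response A.
P1 against (West, Beta): payoffs 11, 10 → best response A.
P1 against (East, Alpha): payoffs 14, 20 → best response B.
P1 against (East, Beta): payoffs 10, 14 → best response B.
P2 against (A, Alpha): payoffs 2, 17 → best response East.
P2 against (A, Beta): payoffs 5, 15 → best response East.
P2 against (B, Alpha): payoffs 17, 4 → best response West.
P2 against (B, Beta): payoffs 14, 10 → best response West.
P3 against (A, West): payoffs 12, 2 → best response Alpha.
P3 against (A, East): payoffs 13, 20 → best response Beta.
P3 against (B, West): payoffs 20, 19 → best response Alpha.
P3 against (B, East): payoffs 18, 8 → best response Alpha.
No profile is a mutual best response for all players.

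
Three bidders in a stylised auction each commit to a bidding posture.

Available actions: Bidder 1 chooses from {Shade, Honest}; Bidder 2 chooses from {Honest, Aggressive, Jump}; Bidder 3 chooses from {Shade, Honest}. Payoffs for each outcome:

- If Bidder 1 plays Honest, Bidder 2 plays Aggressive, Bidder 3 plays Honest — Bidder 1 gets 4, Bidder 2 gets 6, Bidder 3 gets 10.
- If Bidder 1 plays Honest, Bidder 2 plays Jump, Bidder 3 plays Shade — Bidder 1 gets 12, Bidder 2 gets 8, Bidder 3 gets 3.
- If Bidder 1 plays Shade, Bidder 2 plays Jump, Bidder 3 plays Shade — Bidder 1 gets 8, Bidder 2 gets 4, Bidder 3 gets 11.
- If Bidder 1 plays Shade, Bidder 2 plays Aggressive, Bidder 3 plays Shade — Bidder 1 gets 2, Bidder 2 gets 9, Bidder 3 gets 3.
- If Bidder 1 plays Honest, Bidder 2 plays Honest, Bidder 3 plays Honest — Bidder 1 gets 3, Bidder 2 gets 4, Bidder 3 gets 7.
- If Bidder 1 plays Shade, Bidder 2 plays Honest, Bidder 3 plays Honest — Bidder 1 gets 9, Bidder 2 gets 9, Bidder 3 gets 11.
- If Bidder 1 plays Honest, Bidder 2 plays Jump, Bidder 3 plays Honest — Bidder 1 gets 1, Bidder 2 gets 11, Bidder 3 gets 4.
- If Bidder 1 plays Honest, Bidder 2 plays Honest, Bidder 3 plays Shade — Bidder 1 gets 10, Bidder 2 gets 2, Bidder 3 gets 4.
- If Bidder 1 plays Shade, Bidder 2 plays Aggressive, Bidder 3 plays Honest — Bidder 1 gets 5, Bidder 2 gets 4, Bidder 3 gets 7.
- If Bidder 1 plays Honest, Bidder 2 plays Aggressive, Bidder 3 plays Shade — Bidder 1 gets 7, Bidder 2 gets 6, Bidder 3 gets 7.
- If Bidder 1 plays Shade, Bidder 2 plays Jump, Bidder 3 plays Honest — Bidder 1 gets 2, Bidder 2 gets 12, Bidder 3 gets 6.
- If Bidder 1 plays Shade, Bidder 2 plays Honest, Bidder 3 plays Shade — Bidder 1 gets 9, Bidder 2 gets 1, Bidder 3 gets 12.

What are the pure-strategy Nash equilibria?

none

Bidder 1 against (Honest, Shade): payoffs 9, 10 → best response Honest.
Bidder 1 against (Honest, Honest): payoffs 9, 3 → best response Shade.
Bidder 1 against (Aggressive, Shade): payoffs 2, 7 → best response Honest.
Bidder 1 against (Aggressive, Honest): payoffs 5, 4 → best response Shade.
Bidder 1 against (Jump, Shade): payoffs 8, 12 → best response Honest.
Bidder 1 against (Jump, Honest): payoffs 2, 1 → best response Shade.
Bidder 2 against (Shade, Shade): payoffs 1, 9, 4 → best response Aggressive.
Bidder 2 against (Shade, Honest): payoffs 9, 4, 12 → best response Jump.
Bidder 2 against (Honest, Shade): payoffs 2, 6, 8 → best response Jump.
Bidder 2 against (Honest, Honest): payoffs 4, 6, 11 → best response Jump.
Bidder 3 against (Shade, Honest): payoffs 12, 11 → best response Shade.
Bidder 3 against (Shade, Aggressive): payoffs 3, 7 → best response Honest.
Bidder 3 against (Shade, Jump): payoffs 11, 6 → best response Shade.
Bidder 3 against (Honest, Honest): payoffs 4, 7 → best response Honest.
Bidder 3 against (Honest, Aggressive): payoffs 7, 10 → best response Honest.
Bidder 3 against (Honest, Jump): payoffs 3, 4 → best response Honest.
No profile is a mutual best response for all players.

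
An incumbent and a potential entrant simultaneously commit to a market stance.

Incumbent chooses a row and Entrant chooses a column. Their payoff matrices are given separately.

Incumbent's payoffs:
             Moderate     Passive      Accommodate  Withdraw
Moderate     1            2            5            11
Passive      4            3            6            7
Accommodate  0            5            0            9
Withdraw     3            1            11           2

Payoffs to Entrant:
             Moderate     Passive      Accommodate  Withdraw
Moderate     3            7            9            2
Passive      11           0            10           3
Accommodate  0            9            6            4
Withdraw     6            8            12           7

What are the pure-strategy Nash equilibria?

(Passive, Moderate), (Accommodate, Passive), (Withdraw, Accommodate)

Incumbent against Moderate: payoffs 1, 4, 0, 3 → best response Passive.
Incumbent against Passive: payoffs 2, 3, 5, 1 → best response Accommodate.
Incumbent against Accommodate: payoffs 5, 6, 0, 11 → best response Withdraw.
Incumbent against Withdraw: payoffs 11, 7, 9, 2 → best response Moderate.
Entrant against Moderate: payoffs 3, 7, 9, 2 → best response Accommodate.
Entrant against Passive: payoffs 11, 0, 10, 3 → best response Moderate.
Entrant against Accommodate: payoffs 0, 9, 6, 4 → best response Passive.
Entrant against Withdraw: payoffs 6, 8, 12, 7 → best response Accommodate.
Mutual best responses: (Passive, Moderate); (Accommodate, Passive); (Withdraw, Accommodate).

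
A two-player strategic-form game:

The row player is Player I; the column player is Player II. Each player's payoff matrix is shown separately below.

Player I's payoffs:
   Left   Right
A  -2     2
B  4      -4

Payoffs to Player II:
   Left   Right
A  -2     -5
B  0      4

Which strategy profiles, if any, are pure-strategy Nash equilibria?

Player I against Left: payoffs -2, 4 → best response B.
Player I against Right: payoffs 2, -4 → best response A.
Player II against A: payoffs -2, -5 → best response Left.
Player II against B: payoffs 0, 4 → best response Right.
No profile is a mutual best response for all players.

There is no pure-strategy Nash equilibrium.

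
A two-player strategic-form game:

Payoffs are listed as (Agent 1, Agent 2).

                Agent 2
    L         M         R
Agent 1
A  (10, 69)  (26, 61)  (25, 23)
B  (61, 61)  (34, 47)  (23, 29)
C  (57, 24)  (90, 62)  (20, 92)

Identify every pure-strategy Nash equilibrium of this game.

(A, L): Agent 1 can switch to B (10 → 61). Not NE.
(A, M): Agent 1 can switch to B (26 → 34). Not NE.
(A, R): Agent 2 can switch to L (23 → 69). Not NE.
(B, L): Agent 1 gets 61, best alternative 57; Agent 2 gets 61, best alternative 47. No profitable deviation — NE.
(B, M): Agent 1 can switch to C (34 → 90). Not NE.
(B, R): Agent 1 can switch to A (23 → 25). Not NE.
(C, L): Agent 1 can switch to B (57 → 61). Not NE.
(C, M): Agent 2 can switch to R (62 → 92). Not NE.
(C, R): Agent 1 can switch to A (20 → 25). Not NE.

Pure NE: (B, L)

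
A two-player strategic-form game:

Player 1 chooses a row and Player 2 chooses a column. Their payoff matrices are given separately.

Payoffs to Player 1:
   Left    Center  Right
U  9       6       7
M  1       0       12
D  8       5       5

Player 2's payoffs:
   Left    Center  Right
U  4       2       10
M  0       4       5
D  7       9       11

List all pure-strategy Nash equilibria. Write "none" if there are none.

Player 1 against Left: payoffs 9, 1, 8 → best response U.
Player 1 against Center: payoffs 6, 0, 5 → best response U.
Player 1 against Right: payoffs 7, 12, 5 → best response M.
Player 2 against U: payoffs 4, 2, 10 → best response Right.
Player 2 against M: payoffs 0, 4, 5 → best response Right.
Player 2 against D: payoffs 7, 9, 11 → best response Right.
Mutual best responses: (M, Right).

(M, Right)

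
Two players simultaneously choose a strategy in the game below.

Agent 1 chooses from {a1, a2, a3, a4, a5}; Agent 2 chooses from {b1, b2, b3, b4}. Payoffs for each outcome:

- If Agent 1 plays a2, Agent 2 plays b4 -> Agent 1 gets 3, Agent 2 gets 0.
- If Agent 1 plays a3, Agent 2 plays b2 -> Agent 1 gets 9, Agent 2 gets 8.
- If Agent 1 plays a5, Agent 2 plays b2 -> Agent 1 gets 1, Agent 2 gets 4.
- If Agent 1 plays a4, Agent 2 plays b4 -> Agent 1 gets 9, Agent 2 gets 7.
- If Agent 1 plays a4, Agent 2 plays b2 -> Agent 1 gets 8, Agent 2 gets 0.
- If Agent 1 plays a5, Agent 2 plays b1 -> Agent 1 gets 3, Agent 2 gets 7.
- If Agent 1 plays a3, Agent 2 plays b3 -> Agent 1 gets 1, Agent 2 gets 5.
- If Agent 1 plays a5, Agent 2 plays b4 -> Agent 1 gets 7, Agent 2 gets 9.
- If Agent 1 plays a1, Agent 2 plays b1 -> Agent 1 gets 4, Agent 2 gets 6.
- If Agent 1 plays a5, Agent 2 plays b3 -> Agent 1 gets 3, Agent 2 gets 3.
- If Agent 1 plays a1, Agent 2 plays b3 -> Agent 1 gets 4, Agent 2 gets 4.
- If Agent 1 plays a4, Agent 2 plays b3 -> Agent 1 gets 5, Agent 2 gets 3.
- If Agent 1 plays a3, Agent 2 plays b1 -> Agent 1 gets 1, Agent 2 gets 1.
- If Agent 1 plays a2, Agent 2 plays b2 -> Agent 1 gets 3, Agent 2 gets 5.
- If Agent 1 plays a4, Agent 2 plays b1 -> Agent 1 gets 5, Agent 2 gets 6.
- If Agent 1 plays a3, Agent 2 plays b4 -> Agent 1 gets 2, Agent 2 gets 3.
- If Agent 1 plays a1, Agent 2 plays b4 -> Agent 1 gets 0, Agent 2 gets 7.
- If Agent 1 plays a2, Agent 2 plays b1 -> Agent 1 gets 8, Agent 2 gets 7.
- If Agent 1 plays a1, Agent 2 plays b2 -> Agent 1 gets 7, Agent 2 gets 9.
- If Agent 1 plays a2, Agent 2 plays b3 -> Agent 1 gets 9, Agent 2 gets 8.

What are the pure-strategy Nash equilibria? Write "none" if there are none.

Mark each player's best response to every combination of opponents' strategies; a profile where every player is best-responding is a pure Nash equilibrium.
Agent 1 against b1: payoffs 4, 8, 1, 5, 3 → best response a2.
Agent 1 against b2: payoffs 7, 3, 9, 8, 1 → best response a3.
Agent 1 against b3: payoffs 4, 9, 1, 5, 3 → best response a2.
Agent 1 against b4: payoffs 0, 3, 2, 9, 7 → best response a4.
Agent 2 against a1: payoffs 6, 9, 4, 7 → best response b2.
Agent 2 against a2: payoffs 7, 5, 8, 0 → best response b3.
Agent 2 against a3: payoffs 1, 8, 5, 3 → best response b2.
Agent 2 against a4: payoffs 6, 0, 3, 7 → best response b4.
Agent 2 against a5: payoffs 7, 4, 3, 9 → best response b4.
Mutual best responses: (a2, b3); (a3, b2); (a4, b4).

Pure-strategy Nash equilibria: (a2, b3) and (a3, b2) and (a4, b4)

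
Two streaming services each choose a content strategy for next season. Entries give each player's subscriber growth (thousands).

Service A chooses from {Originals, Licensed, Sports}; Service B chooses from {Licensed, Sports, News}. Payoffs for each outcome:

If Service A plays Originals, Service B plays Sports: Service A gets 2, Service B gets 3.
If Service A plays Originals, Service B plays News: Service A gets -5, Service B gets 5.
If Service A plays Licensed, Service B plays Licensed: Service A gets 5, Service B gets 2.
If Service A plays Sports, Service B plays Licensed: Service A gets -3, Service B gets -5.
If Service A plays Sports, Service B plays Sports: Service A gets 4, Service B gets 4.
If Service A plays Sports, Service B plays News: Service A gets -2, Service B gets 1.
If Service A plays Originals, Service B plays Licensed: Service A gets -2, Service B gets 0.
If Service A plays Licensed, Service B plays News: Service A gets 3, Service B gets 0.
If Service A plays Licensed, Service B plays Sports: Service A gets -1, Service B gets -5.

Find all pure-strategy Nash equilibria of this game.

Mark each player's best response to every combination of opponents' strategies; a profile where every player is best-responding is a pure Nash equilibrium.
Service A against Licensed: payoffs -2, 5, -3 → best response Licensed.
Service A against Sports: payoffs 2, -1, 4 → best response Sports.
Service A against News: payoffs -5, 3, -2 → best response Licensed.
Service B against Originals: payoffs 0, 3, 5 → best response News.
Service B against Licensed: payoffs 2, -5, 0 → best response Licensed.
Service B against Sports: payoffs -5, 4, 1 → best response Sports.
Mutual best responses: (Licensed, Licensed); (Sports, Sports).

(Licensed, Licensed), (Sports, Sports)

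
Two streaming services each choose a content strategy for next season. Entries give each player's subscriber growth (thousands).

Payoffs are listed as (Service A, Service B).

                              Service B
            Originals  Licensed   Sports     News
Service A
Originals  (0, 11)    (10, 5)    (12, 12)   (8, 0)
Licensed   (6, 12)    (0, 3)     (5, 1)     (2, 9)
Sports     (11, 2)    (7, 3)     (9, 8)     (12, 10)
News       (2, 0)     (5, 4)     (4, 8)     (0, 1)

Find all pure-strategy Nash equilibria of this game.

Service A against Originals: payoffs 0, 6, 11, 2 → best response Sports.
Service A against Licensed: payoffs 10, 0, 7, 5 → best response Originals.
Service A against Sports: payoffs 12, 5, 9, 4 → best response Originals.
Service A against News: payoffs 8, 2, 12, 0 → best response Sports.
Service B against Originals: payoffs 11, 5, 12, 0 → best response Sports.
Service B against Licensed: payoffs 12, 3, 1, 9 → best response Originals.
Service B against Sports: payoffs 2, 3, 8, 10 → best response News.
Service B against News: payoffs 0, 4, 8, 1 → best response Sports.
Mutual best responses: (Originals, Sports); (Sports, News).

(Originals, Sports); (Sports, News)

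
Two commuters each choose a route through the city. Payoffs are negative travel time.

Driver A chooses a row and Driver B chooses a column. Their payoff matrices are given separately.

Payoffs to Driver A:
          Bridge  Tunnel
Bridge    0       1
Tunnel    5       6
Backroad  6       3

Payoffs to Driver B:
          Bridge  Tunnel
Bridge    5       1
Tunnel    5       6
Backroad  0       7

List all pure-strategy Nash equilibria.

(Tunnel, Tunnel)

Driver A against Bridge: payoffs 0, 5, 6 → best response Backroad.
Driver A against Tunnel: payoffs 1, 6, 3 → best response Tunnel.
Driver B against Bridge: payoffs 5, 1 → best response Bridge.
Driver B against Tunnel: payoffs 5, 6 → best response Tunnel.
Driver B against Backroad: payoffs 0, 7 → best response Tunnel.
Mutual best responses: (Tunnel, Tunnel).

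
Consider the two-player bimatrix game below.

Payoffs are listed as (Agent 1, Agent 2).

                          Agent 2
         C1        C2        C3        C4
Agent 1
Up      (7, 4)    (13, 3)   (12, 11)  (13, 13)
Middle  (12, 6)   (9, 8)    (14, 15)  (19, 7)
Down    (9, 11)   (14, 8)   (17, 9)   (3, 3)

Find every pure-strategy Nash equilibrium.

none

Mark each player's best response to every combination of opponents' strategies; a profile where every player is best-responding is a pure Nash equilibrium.
Agent 1 against C1: payoffs 7, 12, 9 → best response Middle.
Agent 1 against C2: payoffs 13, 9, 14 → best response Down.
Agent 1 against C3: payoffs 12, 14, 17 → best response Down.
Agent 1 against C4: payoffs 13, 19, 3 → best response Middle.
Agent 2 against Up: payoffs 4, 3, 11, 13 → best response C4.
Agent 2 against Middle: payoffs 6, 8, 15, 7 → best response C3.
Agent 2 against Down: payoffs 11, 8, 9, 3 → best response C1.
No profile is a mutual best response for all players.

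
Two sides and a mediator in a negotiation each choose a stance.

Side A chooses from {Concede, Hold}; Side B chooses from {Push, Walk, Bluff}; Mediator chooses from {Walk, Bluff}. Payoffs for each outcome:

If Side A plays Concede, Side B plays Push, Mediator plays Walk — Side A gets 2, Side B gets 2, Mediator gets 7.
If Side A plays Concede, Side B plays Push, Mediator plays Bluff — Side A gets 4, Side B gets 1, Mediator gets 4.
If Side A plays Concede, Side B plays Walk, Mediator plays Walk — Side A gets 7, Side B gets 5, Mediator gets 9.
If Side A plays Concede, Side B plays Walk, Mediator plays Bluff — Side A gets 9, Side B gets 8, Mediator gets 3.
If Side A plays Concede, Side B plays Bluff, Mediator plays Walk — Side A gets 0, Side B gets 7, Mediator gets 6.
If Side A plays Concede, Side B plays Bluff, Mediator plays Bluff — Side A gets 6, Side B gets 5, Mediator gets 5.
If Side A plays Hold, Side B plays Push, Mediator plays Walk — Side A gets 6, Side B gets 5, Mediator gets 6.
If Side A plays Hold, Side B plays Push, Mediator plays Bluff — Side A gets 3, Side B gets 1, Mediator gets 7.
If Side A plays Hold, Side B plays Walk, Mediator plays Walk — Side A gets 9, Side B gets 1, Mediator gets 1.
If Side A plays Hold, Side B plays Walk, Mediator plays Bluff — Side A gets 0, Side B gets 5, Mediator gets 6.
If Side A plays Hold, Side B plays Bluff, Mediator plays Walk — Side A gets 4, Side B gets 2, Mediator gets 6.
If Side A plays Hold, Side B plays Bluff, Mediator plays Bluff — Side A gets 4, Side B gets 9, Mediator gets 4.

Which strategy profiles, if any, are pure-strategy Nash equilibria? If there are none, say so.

No pure-strategy Nash equilibrium.

(Concede, Push, Walk): Side A can switch to Hold (2 → 6). Not NE.
(Concede, Push, Bluff): Side B can switch to Walk (1 → 8). Not NE.
(Concede, Walk, Walk): Side A can switch to Hold (7 → 9). Not NE.
(Concede, Walk, Bluff): Mediator can switch to Walk (3 → 9). Not NE.
(Concede, Bluff, Walk): Side A can switch to Hold (0 → 4). Not NE.
(Concede, Bluff, Bluff): Side B can switch to Walk (5 → 8). Not NE.
(Hold, Push, Walk): Mediator can switch to Bluff (6 → 7). Not NE.
(Hold, Push, Bluff): Side A can switch to Concede (3 → 4). Not NE.
(Hold, Walk, Walk): Side B can switch to Push (1 → 5). Not NE.
(Hold, Walk, Bluff): Side A can switch to Concede (0 → 9). Not NE.
(The remaining 2 profiles each have a profitable deviation by the same check.)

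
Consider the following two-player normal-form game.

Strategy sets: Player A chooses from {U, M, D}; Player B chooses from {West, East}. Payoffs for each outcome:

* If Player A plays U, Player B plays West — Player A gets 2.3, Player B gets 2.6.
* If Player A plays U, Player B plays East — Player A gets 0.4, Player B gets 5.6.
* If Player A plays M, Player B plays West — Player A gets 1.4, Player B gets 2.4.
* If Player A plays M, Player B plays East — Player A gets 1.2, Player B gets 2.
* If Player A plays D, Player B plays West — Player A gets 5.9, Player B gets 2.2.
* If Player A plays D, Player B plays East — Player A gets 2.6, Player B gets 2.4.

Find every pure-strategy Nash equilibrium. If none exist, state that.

Pure NE: (D, East)

(U, West): Player A can switch to D (2.3 → 5.9). Not NE.
(U, East): Player A can switch to M (0.4 → 1.2). Not NE.
(M, West): Player A can switch to U (1.4 → 2.3). Not NE.
(M, East): Player A can switch to D (1.2 → 2.6). Not NE.
(D, West): Player B can switch to East (2.2 → 2.4). Not NE.
(D, East): Player A gets 2.6, best alternative 1.2; Player B gets 2.4, best alternative 2.2. No profitable deviation — NE.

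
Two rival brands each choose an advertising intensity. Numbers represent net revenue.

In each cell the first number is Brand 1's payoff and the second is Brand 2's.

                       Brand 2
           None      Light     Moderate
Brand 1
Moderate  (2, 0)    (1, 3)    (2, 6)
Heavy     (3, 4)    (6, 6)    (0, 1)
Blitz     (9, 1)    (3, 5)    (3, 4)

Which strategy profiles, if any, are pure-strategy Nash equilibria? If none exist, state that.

Pure NE: (Heavy, Light)

For each player, find the best response to each opponent profile; mutual best responses are the pure NE.
Brand 1 against None: payoffs 2, 3, 9 → best response Blitz.
Brand 1 against Light: payoffs 1, 6, 3 → best response Heavy.
Brand 1 against Moderate: payoffs 2, 0, 3 → best response Blitz.
Brand 2 against Moderate: payoffs 0, 3, 6 → best response Moderate.
Brand 2 against Heavy: payoffs 4, 6, 1 → best response Light.
Brand 2 against Blitz: payoffs 1, 5, 4 → best response Light.
Mutual best responses: (Heavy, Light).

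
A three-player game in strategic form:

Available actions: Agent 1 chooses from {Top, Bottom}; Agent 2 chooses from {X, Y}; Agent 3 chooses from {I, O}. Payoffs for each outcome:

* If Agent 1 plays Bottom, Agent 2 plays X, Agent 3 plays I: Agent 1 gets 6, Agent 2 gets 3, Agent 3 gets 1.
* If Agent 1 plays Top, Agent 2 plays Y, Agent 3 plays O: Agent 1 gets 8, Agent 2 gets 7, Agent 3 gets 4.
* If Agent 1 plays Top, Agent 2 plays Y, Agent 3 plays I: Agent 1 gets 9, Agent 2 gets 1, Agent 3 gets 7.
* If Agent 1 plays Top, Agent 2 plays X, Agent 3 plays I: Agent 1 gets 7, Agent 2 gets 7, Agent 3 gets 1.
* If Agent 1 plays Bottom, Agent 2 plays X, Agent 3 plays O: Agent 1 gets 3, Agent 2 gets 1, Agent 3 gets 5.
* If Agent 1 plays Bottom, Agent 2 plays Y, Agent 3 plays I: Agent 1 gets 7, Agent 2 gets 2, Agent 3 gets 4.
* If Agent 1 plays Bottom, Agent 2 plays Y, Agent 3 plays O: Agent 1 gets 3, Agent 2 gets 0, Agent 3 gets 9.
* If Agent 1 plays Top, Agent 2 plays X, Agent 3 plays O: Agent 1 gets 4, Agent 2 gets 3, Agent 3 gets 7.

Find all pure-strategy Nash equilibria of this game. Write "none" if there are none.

none

Check each profile: it is a Nash equilibrium iff no player can strictly gain by switching unilaterally.
(Top, X, I): Agent 3 can switch to O (1 → 7). Not NE.
(Top, X, O): Agent 2 can switch to Y (3 → 7). Not NE.
(Top, Y, I): Agent 2 can switch to X (1 → 7). Not NE.
(Top, Y, O): Agent 3 can switch to I (4 → 7). Not NE.
(Bottom, X, I): Agent 1 can switch to Top (6 → 7). Not NE.
(Bottom, X, O): Agent 1 can switch to Top (3 → 4). Not NE.
(Bottom, Y, I): Agent 1 can switch to Top (7 → 9). Not NE.
(Bottom, Y, O): Agent 1 can switch to Top (3 → 8). Not NE.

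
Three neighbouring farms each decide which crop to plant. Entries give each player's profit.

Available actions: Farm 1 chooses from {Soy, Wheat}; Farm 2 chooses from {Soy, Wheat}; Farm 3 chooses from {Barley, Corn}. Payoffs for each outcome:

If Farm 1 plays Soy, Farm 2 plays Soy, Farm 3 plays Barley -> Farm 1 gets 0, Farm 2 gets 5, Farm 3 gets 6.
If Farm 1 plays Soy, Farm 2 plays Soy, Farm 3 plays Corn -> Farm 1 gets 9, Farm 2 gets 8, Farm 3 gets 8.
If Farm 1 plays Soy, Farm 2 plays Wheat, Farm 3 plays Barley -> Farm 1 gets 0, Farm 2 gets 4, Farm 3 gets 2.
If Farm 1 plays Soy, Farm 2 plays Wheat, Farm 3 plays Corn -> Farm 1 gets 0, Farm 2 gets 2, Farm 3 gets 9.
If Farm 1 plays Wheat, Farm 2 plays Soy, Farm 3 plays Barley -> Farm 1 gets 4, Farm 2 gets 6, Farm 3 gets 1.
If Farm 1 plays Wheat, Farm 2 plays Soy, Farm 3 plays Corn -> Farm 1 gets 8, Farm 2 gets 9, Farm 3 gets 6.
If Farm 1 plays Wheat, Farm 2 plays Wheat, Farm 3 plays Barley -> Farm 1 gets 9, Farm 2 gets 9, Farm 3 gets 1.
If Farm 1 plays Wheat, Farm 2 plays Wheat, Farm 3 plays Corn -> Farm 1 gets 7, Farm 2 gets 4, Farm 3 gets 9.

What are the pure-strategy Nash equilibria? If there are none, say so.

The unique pure-strategy Nash equilibrium is (Soy, Soy, Corn).

Farm 1 against (Soy, Barley): payoffs 0, 4 → best response Wheat.
Farm 1 against (Soy, Corn): payoffs 9, 8 → best response Soy.
Farm 1 against (Wheat, Barley): payoffs 0, 9 → best response Wheat.
Farm 1 against (Wheat, Corn): payoffs 0, 7 → best response Wheat.
Farm 2 against (Soy, Barley): payoffs 5, 4 → best response Soy.
Farm 2 against (Soy, Corn): payoffs 8, 2 → best response Soy.
Farm 2 against (Wheat, Barley): payoffs 6, 9 → best response Wheat.
Farm 2 against (Wheat, Corn): payoffs 9, 4 → best response Soy.
Farm 3 against (Soy, Soy): payoffs 6, 8 → best response Corn.
Farm 3 against (Soy, Wheat): payoffs 2, 9 → best response Corn.
Farm 3 against (Wheat, Soy): payoffs 1, 6 → best response Corn.
Farm 3 against (Wheat, Wheat): payoffs 1, 9 → best response Corn.
Mutual best responses: (Soy, Soy, Corn).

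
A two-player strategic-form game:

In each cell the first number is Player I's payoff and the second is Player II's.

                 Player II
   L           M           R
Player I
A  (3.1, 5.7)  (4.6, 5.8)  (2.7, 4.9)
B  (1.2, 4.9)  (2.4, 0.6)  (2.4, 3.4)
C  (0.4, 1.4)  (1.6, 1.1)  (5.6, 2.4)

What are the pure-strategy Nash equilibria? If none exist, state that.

Mark each player's best response to every combination of opponents' strategies; a profile where every player is best-responding is a pure Nash equilibrium.
Player I against L: payoffs 3.1, 1.2, 0.4 → best response A.
Player I against M: payoffs 4.6, 2.4, 1.6 → best response A.
Player I against R: payoffs 2.7, 2.4, 5.6 → best response C.
Player II against A: payoffs 5.7, 5.8, 4.9 → best response M.
Player II against B: payoffs 4.9, 0.6, 3.4 → best response L.
Player II against C: payoffs 1.4, 1.1, 2.4 → best response R.
Mutual best responses: (A, M); (C, R).

Pure-strategy Nash equilibria: (A, M), (C, R)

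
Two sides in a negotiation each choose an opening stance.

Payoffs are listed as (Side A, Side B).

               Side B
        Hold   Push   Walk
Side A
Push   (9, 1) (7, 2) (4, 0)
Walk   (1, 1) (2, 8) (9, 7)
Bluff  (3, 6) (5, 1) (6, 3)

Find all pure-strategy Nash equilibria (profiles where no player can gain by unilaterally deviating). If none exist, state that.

(Push, Push)

Side A against Hold: payoffs 9, 1, 3 → best response Push.
Side A against Push: payoffs 7, 2, 5 → best response Push.
Side A against Walk: payoffs 4, 9, 6 → best response Walk.
Side B against Push: payoffs 1, 2, 0 → best response Push.
Side B against Walk: payoffs 1, 8, 7 → best response Push.
Side B against Bluff: payoffs 6, 1, 3 → best response Hold.
Mutual best responses: (Push, Push).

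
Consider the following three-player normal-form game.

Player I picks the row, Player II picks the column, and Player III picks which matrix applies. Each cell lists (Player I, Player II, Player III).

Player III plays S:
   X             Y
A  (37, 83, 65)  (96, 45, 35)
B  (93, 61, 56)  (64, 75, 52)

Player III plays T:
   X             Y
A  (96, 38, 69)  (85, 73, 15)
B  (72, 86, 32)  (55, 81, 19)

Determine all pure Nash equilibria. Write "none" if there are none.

Player I against (X, S): payoffs 37, 93 → best response B.
Player I against (X, T): payoffs 96, 72 → best response A.
Player I against (Y, S): payoffs 96, 64 → best response A.
Player I against (Y, T): payoffs 85, 55 → best response A.
Player II against (A, S): payoffs 83, 45 → best response X.
Player II against (A, T): payoffs 38, 73 → best response Y.
Player II against (B, S): payoffs 61, 75 → best response Y.
Player II against (B, T): payoffs 86, 81 → best response X.
Player III against (A, X): payoffs 65, 69 → best response T.
Player III against (A, Y): payoffs 35, 15 → best response S.
Player III against (B, X): payoffs 56, 32 → best response S.
Player III against (B, Y): payoffs 52, 19 → best response S.
No profile is a mutual best response for all players.

No pure-strategy Nash equilibrium.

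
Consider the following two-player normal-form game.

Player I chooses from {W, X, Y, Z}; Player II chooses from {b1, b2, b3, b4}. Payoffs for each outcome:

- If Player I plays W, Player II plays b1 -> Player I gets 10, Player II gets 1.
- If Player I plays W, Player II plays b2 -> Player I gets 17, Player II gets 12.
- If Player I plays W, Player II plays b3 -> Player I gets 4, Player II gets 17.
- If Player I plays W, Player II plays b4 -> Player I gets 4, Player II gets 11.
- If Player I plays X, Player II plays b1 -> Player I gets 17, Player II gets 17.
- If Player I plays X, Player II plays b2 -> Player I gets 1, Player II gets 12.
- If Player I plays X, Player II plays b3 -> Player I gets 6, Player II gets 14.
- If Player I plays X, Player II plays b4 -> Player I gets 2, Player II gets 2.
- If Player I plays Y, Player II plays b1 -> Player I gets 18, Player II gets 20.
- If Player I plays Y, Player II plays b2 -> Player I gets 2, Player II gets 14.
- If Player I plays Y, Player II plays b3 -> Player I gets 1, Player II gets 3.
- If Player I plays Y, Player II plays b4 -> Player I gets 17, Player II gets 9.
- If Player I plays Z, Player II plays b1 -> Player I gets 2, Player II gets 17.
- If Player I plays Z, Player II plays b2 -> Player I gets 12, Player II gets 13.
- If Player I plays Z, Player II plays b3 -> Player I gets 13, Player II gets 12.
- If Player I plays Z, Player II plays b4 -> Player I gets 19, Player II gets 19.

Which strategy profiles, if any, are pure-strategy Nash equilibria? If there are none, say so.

Mark each player's best response to every combination of opponents' strategies; a profile where every player is best-responding is a pure Nash equilibrium.
Player I against b1: payoffs 10, 17, 18, 2 → best response Y.
Player I against b2: payoffs 17, 1, 2, 12 → best response W.
Player I against b3: payoffs 4, 6, 1, 13 → best response Z.
Player I against b4: payoffs 4, 2, 17, 19 → best response Z.
Player II against W: payoffs 1, 12, 17, 11 → best response b3.
Player II against X: payoffs 17, 12, 14, 2 → best response b1.
Player II against Y: payoffs 20, 14, 3, 9 → best response b1.
Player II against Z: payoffs 17, 13, 12, 19 → best response b4.
Mutual best responses: (Y, b1); (Z, b4).

(Y, b1), (Z, b4)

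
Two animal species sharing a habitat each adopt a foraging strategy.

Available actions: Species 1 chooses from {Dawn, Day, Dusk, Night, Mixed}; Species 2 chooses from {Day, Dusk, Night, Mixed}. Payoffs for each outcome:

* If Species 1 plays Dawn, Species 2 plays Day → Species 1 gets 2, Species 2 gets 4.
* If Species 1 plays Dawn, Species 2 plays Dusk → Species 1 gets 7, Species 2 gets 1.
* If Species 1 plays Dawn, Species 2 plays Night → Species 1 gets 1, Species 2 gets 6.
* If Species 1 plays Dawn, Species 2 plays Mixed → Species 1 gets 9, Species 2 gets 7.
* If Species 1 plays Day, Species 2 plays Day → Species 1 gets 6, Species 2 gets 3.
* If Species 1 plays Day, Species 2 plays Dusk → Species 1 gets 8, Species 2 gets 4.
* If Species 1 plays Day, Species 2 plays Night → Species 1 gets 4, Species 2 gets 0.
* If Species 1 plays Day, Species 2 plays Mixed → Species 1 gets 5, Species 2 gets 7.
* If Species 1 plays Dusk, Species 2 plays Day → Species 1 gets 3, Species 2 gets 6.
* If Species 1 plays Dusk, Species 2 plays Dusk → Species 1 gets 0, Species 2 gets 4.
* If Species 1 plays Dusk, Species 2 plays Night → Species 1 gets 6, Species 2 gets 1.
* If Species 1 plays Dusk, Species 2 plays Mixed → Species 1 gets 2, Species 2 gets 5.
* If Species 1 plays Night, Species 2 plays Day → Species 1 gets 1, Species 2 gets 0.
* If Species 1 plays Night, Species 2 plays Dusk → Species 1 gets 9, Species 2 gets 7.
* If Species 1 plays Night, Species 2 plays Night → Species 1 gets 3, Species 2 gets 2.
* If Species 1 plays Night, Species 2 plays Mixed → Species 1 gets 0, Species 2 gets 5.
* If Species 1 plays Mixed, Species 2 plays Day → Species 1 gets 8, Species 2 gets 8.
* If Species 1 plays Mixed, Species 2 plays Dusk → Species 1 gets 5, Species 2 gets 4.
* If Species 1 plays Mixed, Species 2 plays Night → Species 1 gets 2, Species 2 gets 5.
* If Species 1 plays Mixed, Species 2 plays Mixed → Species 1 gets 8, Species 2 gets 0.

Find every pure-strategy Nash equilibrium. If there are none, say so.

Pure-strategy Nash equilibria: (Dawn, Mixed), (Night, Dusk), (Mixed, Day)

(Dawn, Day): Species 1 can switch to Day (2 → 6). Not NE.
(Dawn, Dusk): Species 1 can switch to Day (7 → 8). Not NE.
(Dawn, Night): Species 1 can switch to Day (1 → 4). Not NE.
(Dawn, Mixed): Species 1 gets 9, best alternative 8; Species 2 gets 7, best alternative 6. No profitable deviation — NE.
(Day, Day): Species 1 can switch to Mixed (6 → 8). Not NE.
(Day, Dusk): Species 1 can switch to Night (8 → 9). Not NE.
(Day, Night): Species 1 can switch to Dusk (4 → 6). Not NE.
(Day, Mixed): Species 1 can switch to Dawn (5 → 9). Not NE.
(Dusk, Day): Species 1 can switch to Day (3 → 6). Not NE.
(Dusk, Dusk): Species 1 can switch to Dawn (0 → 7). Not NE.
(Dusk, Night): Species 2 can switch to Day (1 → 6). Not NE.
(Dusk, Mixed): Species 1 can switch to Dawn (2 → 9). Not NE.
(Night, Day): Species 1 can switch to Dawn (1 → 2). Not NE.
(Night, Dusk): Species 1 gets 9, best alternative 8; Species 2 gets 7, best alternative 5. No profitable deviation — NE.
(Mixed, Day): Species 1 gets 8, best alternative 6; Species 2 gets 8, best alternative 5. No profitable deviation — NE.
(The remaining 5 profiles each have a profitable deviation by the same check.)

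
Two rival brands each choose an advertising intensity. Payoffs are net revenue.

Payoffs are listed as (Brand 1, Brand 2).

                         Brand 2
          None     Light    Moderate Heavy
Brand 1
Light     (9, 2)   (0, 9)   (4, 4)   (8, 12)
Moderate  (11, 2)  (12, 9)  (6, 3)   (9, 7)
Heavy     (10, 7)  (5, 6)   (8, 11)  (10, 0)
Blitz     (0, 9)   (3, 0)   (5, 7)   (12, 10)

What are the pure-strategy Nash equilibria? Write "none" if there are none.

Brand 1 against None: payoffs 9, 11, 10, 0 → best response Moderate.
Brand 1 against Light: payoffs 0, 12, 5, 3 → best response Moderate.
Brand 1 against Moderate: payoffs 4, 6, 8, 5 → best response Heavy.
Brand 1 against Heavy: payoffs 8, 9, 10, 12 → best response Blitz.
Brand 2 against Light: payoffs 2, 9, 4, 12 → best response Heavy.
Brand 2 against Moderate: payoffs 2, 9, 3, 7 → best response Light.
Brand 2 against Heavy: payoffs 7, 6, 11, 0 → best response Moderate.
Brand 2 against Blitz: payoffs 9, 0, 7, 10 → best response Heavy.
Mutual best responses: (Moderate, Light); (Heavy, Moderate); (Blitz, Heavy).

Pure-strategy Nash equilibria: (Moderate, Light) and (Heavy, Moderate) and (Blitz, Heavy)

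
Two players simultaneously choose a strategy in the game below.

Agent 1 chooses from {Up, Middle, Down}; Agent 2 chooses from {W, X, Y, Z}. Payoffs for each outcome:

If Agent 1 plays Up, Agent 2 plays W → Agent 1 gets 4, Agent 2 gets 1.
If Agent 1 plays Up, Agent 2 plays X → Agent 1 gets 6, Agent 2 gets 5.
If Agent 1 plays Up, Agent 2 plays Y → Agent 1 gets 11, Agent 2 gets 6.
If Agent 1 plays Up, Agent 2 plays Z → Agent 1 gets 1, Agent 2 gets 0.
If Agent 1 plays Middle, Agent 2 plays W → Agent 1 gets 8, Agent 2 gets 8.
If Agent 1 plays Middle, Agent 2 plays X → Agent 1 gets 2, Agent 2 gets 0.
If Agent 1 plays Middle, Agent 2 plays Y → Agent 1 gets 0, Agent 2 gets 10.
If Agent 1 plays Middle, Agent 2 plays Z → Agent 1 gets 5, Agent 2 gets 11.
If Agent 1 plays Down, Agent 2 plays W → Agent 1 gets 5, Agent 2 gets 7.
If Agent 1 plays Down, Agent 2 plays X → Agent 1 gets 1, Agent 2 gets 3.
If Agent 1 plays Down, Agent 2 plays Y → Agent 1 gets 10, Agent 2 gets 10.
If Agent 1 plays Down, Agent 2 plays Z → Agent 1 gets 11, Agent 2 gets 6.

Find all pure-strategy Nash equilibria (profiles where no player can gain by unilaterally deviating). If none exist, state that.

The unique pure-strategy Nash equilibrium is (Up, Y).

For each player, find the best response to each opponent profile; mutual best responses are the pure NE.
Agent 1 against W: payoffs 4, 8, 5 → best response Middle.
Agent 1 against X: payoffs 6, 2, 1 → best response Up.
Agent 1 against Y: payoffs 11, 0, 10 → best response Up.
Agent 1 against Z: payoffs 1, 5, 11 → best response Down.
Agent 2 against Up: payoffs 1, 5, 6, 0 → best response Y.
Agent 2 against Middle: payoffs 8, 0, 10, 11 → best response Z.
Agent 2 against Down: payoffs 7, 3, 10, 6 → best response Y.
Mutual best responses: (Up, Y).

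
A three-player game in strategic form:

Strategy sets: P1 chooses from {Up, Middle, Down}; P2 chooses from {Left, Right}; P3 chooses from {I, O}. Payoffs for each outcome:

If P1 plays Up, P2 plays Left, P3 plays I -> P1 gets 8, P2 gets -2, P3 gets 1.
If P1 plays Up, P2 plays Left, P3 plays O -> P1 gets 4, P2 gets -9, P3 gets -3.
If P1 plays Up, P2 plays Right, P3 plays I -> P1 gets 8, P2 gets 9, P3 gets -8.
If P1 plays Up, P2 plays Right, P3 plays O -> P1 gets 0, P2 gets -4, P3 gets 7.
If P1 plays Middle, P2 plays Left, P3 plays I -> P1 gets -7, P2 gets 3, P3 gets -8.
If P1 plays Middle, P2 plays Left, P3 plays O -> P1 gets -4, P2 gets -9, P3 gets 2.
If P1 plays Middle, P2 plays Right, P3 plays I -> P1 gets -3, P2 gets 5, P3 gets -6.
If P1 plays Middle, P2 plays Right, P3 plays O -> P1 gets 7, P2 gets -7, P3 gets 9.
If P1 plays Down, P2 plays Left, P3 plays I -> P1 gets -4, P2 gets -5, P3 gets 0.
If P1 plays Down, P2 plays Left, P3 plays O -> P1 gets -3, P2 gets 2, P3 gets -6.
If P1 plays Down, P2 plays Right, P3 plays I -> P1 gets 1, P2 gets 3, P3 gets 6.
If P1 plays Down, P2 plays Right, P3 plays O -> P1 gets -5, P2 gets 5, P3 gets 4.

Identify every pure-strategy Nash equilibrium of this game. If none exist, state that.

Pure NE: (Middle, Right, O)

(Up, Left, I): P2 can switch to Right (-2 → 9). Not NE.
(Up, Left, O): P2 can switch to Right (-9 → -4). Not NE.
(Up, Right, I): P3 can switch to O (-8 → 7). Not NE.
(Up, Right, O): P1 can switch to Middle (0 → 7). Not NE.
(Middle, Left, I): P1 can switch to Up (-7 → 8). Not NE.
(Middle, Left, O): P1 can switch to Up (-4 → 4). Not NE.
(Middle, Right, I): P1 can switch to Up (-3 → 8). Not NE.
(Middle, Right, O): P1 gets 7, best alternative 0; P2 gets -7, best alternative -9; P3 gets 9, best alternative -6. No profitable deviation — NE.
(Down, Left, I): P1 can switch to Up (-4 → 8). Not NE.
(Down, Left, O): P1 can switch to Up (-3 → 4). Not NE.
(Down, Right, I): P1 can switch to Up (1 → 8). Not NE.
(The remaining 1 profile has a profitable deviation by the same check.)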